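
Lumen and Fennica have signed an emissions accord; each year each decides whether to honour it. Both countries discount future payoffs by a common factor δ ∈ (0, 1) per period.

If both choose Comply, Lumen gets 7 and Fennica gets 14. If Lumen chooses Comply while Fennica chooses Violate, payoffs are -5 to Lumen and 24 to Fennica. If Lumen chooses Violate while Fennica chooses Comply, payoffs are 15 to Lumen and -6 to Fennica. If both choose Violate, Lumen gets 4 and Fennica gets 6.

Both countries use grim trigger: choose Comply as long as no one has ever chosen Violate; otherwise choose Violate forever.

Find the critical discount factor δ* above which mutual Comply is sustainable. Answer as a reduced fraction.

8/11

Lumen: cooperation gives 7 each period; deviation gives 15 once then 4 forever.
  7/(1−δ) ≥ 15 + 4δ/(1−δ) ⇒ δ ≥ 8/11.
Fennica: cooperation gives 14 each period; deviation gives 24 once then 6 forever.
  δ ≥ 10/18 = 5/9.
Both must hold, so the binding constraint is Lumen's: δ ≥ 8/11.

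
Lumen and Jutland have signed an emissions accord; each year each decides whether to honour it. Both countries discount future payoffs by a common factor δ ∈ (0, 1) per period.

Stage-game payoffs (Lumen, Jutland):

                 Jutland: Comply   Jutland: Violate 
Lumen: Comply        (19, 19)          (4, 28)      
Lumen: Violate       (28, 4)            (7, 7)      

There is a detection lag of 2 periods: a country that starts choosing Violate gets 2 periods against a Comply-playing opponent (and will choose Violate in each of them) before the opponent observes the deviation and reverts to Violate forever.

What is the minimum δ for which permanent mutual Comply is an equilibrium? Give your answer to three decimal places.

0.655

The best deviation is to choose Violate for all 2 undetected periods, earning 28 each, then 7 forever once detected.
Deviation value: 28(1−δ^2)/(1−δ) + 7δ^2/(1−δ); cooperation value: 19/(1−δ).
IC: 19 ≥ 28(1−δ^2) + 7δ^2 = 28 − 21δ^2.
So δ^2 ≥ 9/21 = 3/7, giving δ ≥ (3/7)^(1/2) ≈ 0.655.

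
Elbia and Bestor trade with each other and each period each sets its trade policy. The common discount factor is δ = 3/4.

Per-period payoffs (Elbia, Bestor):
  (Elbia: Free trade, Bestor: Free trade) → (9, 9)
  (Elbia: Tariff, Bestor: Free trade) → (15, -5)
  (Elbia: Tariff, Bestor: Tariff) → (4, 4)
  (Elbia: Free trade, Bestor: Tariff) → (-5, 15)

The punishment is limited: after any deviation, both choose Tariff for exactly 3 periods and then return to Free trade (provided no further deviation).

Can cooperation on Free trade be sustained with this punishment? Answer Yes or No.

IC: δ+…+δ^3 ≥ (15−9)/(9−4) = 6/5.
At δ = 3/4: partial sum = 1.7344 ≥ 1.2000. Cooperation sustainable.

Yes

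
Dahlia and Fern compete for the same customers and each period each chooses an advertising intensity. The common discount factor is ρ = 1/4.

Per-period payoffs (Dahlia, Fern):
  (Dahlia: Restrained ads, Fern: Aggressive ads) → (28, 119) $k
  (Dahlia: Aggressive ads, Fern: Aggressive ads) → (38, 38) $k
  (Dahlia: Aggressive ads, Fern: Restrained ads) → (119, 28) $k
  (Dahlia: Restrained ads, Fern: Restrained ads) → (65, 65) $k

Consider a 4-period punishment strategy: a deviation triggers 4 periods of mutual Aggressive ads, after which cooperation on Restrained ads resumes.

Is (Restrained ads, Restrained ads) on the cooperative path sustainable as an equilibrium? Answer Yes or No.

No

Comparing payoff streams over the 5 periods until play realigns: cooperate → 65(1+ρ+…+ρ^4); deviate → 119 + 38(ρ+…+ρ^4).
Cooperation is sustained iff (65−38)(ρ+…+ρ^4) ≥ 119−65.
ρ+…+ρ^4 = 1/4·(1−(1/4)^4)/(1−1/4) = 0.3320, and (119−65)/(65−38) = 2.0000.
0.3320 < 2.0000, so cooperation is not sustainable.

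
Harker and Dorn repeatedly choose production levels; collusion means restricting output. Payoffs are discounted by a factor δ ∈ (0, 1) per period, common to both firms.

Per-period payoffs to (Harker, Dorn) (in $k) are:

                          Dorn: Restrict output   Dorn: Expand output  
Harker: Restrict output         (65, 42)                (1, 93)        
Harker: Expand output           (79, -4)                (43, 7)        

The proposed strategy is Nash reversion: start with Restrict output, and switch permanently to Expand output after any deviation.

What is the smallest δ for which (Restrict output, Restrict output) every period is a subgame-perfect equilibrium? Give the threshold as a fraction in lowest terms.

For Harker: deviation gain 79−65 = 14, per-period punishment loss 65−43 = 22. IC gives δ ≥ 14/36 = 7/18.
For Dorn: gain 51, loss 35 per period, so δ ≥ 51/86.
The tighter constraint is Dorn's, so cooperation needs δ ≥ 51/86.

51/86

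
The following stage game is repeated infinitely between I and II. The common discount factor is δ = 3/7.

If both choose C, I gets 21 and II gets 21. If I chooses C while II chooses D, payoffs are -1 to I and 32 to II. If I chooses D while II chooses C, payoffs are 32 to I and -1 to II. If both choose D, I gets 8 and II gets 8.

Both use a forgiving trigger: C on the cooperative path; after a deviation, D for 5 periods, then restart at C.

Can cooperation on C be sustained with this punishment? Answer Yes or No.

No

A one-shot deviation gives 32 now, then 8 for 5 periods, then back to 21.
Gain from deviating: (32−21) today; loss: (21−8) in each of the next 5 periods.
No-deviation condition: (21−8)(δ+…+δ^5) ≥ 32−21, i.e. δ+…+δ^5 ≥ 11/13.
At δ = 3/7: δ+…+δ^5 = 0.7392 < 0.8462.
So cooperation is not sustainable.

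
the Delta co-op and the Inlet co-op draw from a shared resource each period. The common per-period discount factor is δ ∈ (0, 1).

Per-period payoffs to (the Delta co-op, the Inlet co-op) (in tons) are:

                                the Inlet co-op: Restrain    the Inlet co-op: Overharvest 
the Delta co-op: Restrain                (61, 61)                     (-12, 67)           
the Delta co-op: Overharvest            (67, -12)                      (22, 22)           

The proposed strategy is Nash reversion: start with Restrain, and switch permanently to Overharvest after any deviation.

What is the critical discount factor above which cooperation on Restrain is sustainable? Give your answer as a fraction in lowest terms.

Cooperation forever yields 61 each period: 61/(1−δ).
Deviating yields 67 once, then 22 forever: 67 + 22δ/(1−δ).
No profitable deviation requires 61/(1−δ) ≥ 67 + 22δ/(1−δ).
Multiplying by (1−δ): 61 ≥ 67(1−δ) + 22δ = 67 − 45δ.
So 45δ ≥ 6, i.e. δ ≥ 6/45 = 2/15.

2/15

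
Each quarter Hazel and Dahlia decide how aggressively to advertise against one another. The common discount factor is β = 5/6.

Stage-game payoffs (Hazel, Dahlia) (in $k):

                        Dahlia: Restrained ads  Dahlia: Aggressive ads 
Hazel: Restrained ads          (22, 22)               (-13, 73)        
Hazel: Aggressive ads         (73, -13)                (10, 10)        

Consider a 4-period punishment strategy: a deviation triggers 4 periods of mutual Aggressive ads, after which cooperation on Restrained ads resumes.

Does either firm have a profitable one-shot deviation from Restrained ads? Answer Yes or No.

A one-shot deviation gives 73 now, then 10 for 4 periods, then back to 22.
Gain from deviating: (73−22) today; loss: (22−10) in each of the next 4 periods.
No-deviation condition: (22−10)(β+…+β^4) ≥ 73−22, i.e. β+…+β^4 ≥ 17/4.
At β = 5/6: β+…+β^4 = 2.5887 < 4.2500.
So cooperation is not sustainable.

Yes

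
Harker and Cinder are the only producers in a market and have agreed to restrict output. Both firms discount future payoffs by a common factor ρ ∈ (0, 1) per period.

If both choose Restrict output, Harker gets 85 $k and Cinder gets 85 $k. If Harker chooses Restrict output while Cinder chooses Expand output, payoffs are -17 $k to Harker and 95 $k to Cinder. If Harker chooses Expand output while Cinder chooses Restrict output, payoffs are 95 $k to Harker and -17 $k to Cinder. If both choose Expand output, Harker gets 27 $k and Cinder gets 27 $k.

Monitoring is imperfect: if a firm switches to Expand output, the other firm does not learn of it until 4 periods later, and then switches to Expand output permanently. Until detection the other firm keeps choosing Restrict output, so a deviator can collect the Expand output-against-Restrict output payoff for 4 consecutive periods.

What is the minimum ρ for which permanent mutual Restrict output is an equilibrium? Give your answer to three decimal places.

Deviating for the 4 undetected periods gains 95−85 = 10 per period over cooperation, then loses 85−27 = 58 per period forever once punishment starts.
Gain: 10(1 + ρ + … + ρ^3); loss: 58·ρ^4/(1−ρ).
No profitable deviation ⇔ 10(1−ρ^4) ≤ 58·ρ^4, i.e. ρ^4 ≥ 10/(10+58) = 5/34.
Hence ρ ≥ (5/34)^(1/4) ≈ 0.619.

0.619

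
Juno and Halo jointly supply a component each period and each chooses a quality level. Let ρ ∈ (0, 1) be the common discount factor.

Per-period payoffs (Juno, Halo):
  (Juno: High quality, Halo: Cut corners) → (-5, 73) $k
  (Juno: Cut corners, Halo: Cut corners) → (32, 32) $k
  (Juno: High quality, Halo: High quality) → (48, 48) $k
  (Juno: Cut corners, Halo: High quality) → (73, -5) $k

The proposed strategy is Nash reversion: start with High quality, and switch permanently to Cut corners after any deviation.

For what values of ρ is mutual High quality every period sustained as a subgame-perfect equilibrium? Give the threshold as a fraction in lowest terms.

25/41

One-period gain from deviating is 73 − 48 = 25. The loss is 48 − 32 = 16 in every subsequent period, with present value 16·ρ/(1−ρ).
Deviation is unprofitable when 16·ρ/(1−ρ) ≥ 25, i.e. ρ/(1−ρ) ≥ 25/16.
Equivalently ρ ≥ 25/(25+16) = 25/41.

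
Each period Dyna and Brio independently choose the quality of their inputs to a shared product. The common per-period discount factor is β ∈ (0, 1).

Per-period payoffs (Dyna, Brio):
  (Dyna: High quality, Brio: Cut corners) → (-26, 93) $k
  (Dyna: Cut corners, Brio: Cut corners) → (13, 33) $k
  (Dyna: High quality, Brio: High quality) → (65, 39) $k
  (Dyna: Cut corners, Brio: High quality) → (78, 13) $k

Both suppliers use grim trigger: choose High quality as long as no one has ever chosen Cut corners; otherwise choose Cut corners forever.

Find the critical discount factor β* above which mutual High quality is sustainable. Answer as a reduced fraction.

Dyna's threshold: (78−65)/(78−13) = 1/5.
Brio's threshold: (93−39)/(93−33) = 9/10.
1/5 < 9/10, so Brio binds and β* = 9/10.

9/10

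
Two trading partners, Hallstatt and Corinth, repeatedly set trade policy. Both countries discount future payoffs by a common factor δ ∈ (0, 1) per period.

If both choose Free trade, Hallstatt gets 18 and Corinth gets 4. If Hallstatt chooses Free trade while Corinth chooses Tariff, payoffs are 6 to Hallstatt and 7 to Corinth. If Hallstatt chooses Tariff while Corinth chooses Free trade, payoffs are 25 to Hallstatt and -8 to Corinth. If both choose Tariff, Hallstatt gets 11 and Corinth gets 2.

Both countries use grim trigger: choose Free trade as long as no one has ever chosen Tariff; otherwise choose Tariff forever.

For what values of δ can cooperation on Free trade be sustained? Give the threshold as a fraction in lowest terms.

Hallstatt's threshold: (25−18)/(25−11) = 1/2.
Corinth's threshold: (7−4)/(7−2) = 3/5.
1/2 < 3/5, so Corinth binds and δ* = 3/5.

3/5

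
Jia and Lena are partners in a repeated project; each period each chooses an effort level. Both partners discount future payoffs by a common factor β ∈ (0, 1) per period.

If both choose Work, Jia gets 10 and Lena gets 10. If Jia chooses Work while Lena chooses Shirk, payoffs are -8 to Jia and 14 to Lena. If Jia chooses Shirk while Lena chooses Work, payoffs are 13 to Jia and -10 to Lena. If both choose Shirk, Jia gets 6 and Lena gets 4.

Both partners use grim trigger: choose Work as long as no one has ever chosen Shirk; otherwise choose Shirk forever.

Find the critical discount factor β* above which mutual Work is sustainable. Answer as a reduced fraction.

For Jia: deviation gain 13−10 = 3, per-period punishment loss 10−6 = 4. IC gives β ≥ 3/7.
For Lena: gain 4, loss 6 per period, so β ≥ 4/10 = 2/5.
The tighter constraint is Jia's, so cooperation needs β ≥ 3/7.

3/7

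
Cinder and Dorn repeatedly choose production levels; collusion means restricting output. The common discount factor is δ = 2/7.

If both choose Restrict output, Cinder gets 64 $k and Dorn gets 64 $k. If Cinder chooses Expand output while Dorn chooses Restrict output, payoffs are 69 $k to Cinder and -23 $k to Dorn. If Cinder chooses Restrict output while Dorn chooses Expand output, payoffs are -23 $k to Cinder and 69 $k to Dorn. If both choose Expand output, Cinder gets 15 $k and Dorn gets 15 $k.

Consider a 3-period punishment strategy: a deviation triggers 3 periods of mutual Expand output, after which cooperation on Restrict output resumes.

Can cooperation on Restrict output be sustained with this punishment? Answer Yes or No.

Comparing payoff streams over the 4 periods until play realigns: cooperate → 64(1+δ+…+δ^3); deviate → 69 + 15(δ+…+δ^3).
Cooperation is sustained iff (64−15)(δ+…+δ^3) ≥ 69−64.
δ+…+δ^3 = 2/7·(1−(2/7)^3)/(1−2/7) = 0.3907, and (69−64)/(64−15) = 0.1020.
0.3907 ≥ 0.1020, so cooperation is sustainable.

Yes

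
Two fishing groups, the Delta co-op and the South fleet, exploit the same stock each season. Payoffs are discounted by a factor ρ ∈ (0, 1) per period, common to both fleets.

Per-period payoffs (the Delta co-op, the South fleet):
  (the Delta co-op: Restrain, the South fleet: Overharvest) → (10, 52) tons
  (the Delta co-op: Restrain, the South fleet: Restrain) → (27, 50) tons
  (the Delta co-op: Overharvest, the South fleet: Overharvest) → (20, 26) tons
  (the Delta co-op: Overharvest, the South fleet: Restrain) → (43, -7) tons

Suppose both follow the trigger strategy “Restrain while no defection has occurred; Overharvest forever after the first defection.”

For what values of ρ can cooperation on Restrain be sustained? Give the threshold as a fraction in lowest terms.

the Delta co-op: cooperation gives 27 each period; deviation gives 43 once then 20 forever.
  27/(1−ρ) ≥ 43 + 20ρ/(1−ρ) ⇒ ρ ≥ 16/23.
the South fleet: cooperation gives 50 each period; deviation gives 52 once then 26 forever.
  ρ ≥ 2/26 = 1/13.
Both must hold, so the binding constraint is the Delta co-op's: ρ ≥ 16/23.

16/23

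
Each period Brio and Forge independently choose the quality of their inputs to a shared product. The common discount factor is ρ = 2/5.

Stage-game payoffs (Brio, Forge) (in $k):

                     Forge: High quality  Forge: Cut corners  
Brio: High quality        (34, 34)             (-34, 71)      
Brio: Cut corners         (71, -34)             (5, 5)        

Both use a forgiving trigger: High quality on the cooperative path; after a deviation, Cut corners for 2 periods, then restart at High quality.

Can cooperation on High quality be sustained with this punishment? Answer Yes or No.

IC: ρ+…+ρ^2 ≥ (71−34)/(34−5) = 37/29.
At ρ = 2/5: partial sum = 0.5600 < 1.2759. Cooperation not sustainable.

No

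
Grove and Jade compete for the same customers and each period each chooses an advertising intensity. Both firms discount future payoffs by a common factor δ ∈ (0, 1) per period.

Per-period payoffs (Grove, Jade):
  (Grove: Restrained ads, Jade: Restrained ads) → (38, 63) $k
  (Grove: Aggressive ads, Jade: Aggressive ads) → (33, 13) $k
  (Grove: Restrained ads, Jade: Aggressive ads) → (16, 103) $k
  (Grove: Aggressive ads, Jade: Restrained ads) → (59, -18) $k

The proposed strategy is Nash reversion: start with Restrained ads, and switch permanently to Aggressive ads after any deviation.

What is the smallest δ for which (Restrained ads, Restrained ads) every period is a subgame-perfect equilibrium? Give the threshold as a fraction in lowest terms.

For Grove: deviation gain 59−38 = 21, per-period punishment loss 38−33 = 5. IC gives δ ≥ 21/26.
For Jade: gain 40, loss 50 per period, so δ ≥ 40/90 = 4/9.
The tighter constraint is Grove's, so cooperation needs δ ≥ 21/26.

21/26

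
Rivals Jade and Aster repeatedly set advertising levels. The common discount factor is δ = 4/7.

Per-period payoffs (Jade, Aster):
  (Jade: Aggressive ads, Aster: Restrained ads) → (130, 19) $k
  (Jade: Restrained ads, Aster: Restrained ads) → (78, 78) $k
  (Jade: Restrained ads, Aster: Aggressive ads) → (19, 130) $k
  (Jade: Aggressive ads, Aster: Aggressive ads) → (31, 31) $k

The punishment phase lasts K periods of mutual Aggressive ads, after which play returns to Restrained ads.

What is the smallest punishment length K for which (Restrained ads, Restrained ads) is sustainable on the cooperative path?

4

Need Σ_{k=1}^{K} δ^k ≥ (130−78)/(78−31) = 1.1064 at δ = 4/7.
At K = 3 the sum is 1.0845 < 1.1064; at K = 4 it is 1.1912 ≥ 1.1064.
So the minimum punishment length is K = 4.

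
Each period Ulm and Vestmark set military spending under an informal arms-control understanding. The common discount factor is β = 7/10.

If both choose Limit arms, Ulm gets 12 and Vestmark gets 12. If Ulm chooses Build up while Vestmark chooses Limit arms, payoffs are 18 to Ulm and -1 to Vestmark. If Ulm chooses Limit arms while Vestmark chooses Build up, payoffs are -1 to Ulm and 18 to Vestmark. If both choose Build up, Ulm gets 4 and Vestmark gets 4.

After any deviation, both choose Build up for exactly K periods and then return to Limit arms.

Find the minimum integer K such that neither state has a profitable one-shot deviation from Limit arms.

2

Need Σ_{k=1}^{K} β^k ≥ (18−12)/(12−4) = 0.7500 at β = 7/10.
At K = 1 the sum is 0.7000 < 0.7500; at K = 2 it is 1.1900 ≥ 0.7500.
So the minimum punishment length is K = 2.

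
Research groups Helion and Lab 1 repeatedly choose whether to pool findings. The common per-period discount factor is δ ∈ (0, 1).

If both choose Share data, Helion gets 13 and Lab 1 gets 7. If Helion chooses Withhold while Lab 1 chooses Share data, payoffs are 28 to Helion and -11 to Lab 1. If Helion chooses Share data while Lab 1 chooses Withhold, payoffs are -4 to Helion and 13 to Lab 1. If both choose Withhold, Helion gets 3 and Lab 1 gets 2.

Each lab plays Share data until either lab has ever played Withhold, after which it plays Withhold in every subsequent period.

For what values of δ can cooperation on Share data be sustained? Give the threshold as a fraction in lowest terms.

3/5

Helion's threshold: (28−13)/(28−3) = 3/5.
Lab 1's threshold: (13−7)/(13−2) = 6/11.
3/5 > 6/11, so Helion binds and δ* = 3/5.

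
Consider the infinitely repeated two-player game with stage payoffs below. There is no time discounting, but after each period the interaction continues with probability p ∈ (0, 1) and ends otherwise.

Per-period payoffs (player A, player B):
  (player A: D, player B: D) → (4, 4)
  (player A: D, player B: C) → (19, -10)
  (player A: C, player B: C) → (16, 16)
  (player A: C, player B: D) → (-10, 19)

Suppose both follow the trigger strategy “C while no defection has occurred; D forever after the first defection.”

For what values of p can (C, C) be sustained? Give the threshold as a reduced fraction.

1/5

Expected cooperation value is 16 + p·16 + p²·16 + … = 16/(1−p); deviation gives 19 + p·4/(1−p).
16 ≥ 19(1−p) + 4p ⇒ 15p ≥ 3 ⇒ p ≥ 3/15 = 1/5.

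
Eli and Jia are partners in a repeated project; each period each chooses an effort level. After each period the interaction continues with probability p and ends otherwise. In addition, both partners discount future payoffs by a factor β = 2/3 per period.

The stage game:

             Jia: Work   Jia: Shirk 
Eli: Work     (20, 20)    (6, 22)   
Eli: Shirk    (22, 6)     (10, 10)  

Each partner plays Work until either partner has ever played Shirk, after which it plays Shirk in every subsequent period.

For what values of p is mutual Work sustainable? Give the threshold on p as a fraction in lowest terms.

1/4

With continuation probability p and discount β, the effective per-period discount factor is βp.
Grim-trigger IC: βp ≥ (22−20)/(22−10) = 1/6.
So p ≥ (1/6)/(2/3) = 1/4.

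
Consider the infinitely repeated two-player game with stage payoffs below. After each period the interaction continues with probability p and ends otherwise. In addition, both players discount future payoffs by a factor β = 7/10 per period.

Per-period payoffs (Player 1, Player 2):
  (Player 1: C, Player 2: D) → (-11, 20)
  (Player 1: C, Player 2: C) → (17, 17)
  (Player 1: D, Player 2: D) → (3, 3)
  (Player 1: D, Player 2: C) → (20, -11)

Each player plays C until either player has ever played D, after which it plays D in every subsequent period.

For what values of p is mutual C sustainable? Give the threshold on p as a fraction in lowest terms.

Expected continuation weight on next period's payoff is β·p = 7/10·p, which plays the role of the discount factor.
Cooperation requires 7/10·p ≥ (20−17)/(20−3) = 3/17, hence p ≥ 30/119.

30/119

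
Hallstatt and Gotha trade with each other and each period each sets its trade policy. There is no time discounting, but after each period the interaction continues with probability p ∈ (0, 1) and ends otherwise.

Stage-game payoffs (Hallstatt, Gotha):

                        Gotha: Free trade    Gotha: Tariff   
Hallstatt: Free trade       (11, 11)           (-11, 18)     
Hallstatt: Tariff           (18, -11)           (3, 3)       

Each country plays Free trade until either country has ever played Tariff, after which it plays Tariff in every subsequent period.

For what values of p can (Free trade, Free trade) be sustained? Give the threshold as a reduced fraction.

Expected cooperation value is 11 + p·11 + p²·11 + … = 11/(1−p); deviation gives 18 + p·3/(1−p).
11 ≥ 18(1−p) + 3p ⇒ 15p ≥ 7 ⇒ p ≥ 7/15.

7/15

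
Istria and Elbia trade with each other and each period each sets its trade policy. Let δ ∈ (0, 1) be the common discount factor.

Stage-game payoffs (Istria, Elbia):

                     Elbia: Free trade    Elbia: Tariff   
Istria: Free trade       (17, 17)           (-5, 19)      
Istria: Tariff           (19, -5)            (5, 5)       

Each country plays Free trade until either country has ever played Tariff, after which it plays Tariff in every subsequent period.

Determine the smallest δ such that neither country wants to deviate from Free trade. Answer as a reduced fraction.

1/7

Cooperation forever yields 17 each period: 17/(1−δ).
Deviating yields 19 once, then 5 forever: 19 + 5δ/(1−δ).
No profitable deviation requires 17/(1−δ) ≥ 19 + 5δ/(1−δ).
Multiplying by (1−δ): 17 ≥ 19(1−δ) + 5δ = 19 − 14δ.
So 14δ ≥ 2, i.e. δ ≥ 2/14 = 1/7.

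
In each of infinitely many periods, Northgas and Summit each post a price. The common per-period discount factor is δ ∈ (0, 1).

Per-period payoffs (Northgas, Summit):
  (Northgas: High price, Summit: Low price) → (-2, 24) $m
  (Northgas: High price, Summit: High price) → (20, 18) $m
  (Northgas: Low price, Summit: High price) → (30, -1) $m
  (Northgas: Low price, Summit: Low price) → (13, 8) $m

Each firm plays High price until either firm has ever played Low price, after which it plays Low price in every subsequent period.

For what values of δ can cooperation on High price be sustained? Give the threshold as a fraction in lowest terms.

10/17

For Northgas: deviation gain 30−20 = 10, per-period punishment loss 20−13 = 7. IC gives δ ≥ 10/17.
For Summit: gain 6, loss 10 per period, so δ ≥ 6/16 = 3/8.
The tighter constraint is Northgas's, so cooperation needs δ ≥ 10/17.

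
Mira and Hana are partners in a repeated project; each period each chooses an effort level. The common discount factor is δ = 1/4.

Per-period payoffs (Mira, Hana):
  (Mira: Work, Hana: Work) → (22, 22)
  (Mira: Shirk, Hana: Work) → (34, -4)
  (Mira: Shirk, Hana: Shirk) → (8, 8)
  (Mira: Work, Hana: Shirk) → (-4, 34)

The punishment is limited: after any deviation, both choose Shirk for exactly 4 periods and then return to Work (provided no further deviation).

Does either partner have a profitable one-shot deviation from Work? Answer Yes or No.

Yes

Comparing payoff streams over the 5 periods until play realigns: cooperate → 22(1+δ+…+δ^4); deviate → 34 + 8(δ+…+δ^4).
Cooperation is sustained iff (22−8)(δ+…+δ^4) ≥ 34−22.
δ+…+δ^4 = 1/4·(1−(1/4)^4)/(1−1/4) = 0.3320, and (34−22)/(22−8) = 0.8571.
0.3320 < 0.8571, so cooperation is not sustainable.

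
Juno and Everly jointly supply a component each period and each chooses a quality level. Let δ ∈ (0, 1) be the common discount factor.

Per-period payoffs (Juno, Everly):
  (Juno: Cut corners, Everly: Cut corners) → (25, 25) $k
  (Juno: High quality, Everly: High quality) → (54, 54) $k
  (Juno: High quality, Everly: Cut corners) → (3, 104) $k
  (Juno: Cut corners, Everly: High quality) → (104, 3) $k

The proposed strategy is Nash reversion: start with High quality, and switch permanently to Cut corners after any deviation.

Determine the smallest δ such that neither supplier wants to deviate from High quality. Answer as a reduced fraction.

50/79

54/(1−δ) ≥ 104 + 25δ/(1−δ)
54 ≥ 104 − 79δ
δ ≥ 50/79.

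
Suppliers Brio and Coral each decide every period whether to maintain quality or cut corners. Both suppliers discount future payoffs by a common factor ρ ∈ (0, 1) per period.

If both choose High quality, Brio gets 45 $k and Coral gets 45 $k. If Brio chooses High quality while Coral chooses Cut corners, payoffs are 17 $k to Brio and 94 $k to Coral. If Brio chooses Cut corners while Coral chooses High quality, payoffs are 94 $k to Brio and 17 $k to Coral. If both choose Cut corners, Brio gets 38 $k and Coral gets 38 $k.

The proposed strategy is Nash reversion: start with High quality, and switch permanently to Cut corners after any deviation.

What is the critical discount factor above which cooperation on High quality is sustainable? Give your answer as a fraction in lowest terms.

7/8

Under grim trigger the critical discount factor is (T−C)/(T−P) with T = 94, C = 45, P = 38.
ρ* = (94−45)/(94−38) = 49/56 = 7/8.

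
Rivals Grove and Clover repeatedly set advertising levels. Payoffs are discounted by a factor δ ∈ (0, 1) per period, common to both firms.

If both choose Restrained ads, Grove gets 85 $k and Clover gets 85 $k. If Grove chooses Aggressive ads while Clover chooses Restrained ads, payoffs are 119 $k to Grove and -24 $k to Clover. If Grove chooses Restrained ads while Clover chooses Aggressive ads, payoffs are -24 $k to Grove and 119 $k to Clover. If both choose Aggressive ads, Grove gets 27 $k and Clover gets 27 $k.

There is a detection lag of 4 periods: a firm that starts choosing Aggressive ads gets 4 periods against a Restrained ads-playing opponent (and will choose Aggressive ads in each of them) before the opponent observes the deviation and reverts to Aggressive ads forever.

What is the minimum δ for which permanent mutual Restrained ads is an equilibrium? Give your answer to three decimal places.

0.780

A deviator earns 119 for 4 periods, then 27 forever; cooperating earns 85 forever. Multiplying the IC by (1−δ):
85 ≥ 119(1−δ^4) + 27δ^4, so 92·δ^4 ≥ 34 and δ^4 ≥ 17/46.
δ ≥ (17/46)^(1/4) ≈ 0.780.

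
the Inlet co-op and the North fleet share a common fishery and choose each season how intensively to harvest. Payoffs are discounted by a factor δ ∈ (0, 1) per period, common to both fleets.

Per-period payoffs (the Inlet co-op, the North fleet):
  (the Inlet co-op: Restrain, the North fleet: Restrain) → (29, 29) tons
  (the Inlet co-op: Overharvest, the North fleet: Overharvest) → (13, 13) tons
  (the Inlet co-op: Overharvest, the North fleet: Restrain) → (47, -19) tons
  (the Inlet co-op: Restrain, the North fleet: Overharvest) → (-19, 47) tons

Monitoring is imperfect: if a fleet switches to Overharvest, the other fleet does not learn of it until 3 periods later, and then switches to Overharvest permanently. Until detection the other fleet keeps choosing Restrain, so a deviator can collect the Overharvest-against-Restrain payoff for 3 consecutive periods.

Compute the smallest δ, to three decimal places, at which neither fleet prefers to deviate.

Deviating for the 3 undetected periods gains 47−29 = 18 per period over cooperation, then loses 29−13 = 16 per period forever once punishment starts.
Gain: 18(1 + δ + … + δ^2); loss: 16·δ^3/(1−δ).
No profitable deviation ⇔ 18(1−δ^3) ≤ 16·δ^3, i.e. δ^3 ≥ 18/(18+16) = 9/17.
Hence δ ≥ (9/17)^(1/3) ≈ 0.809.

0.809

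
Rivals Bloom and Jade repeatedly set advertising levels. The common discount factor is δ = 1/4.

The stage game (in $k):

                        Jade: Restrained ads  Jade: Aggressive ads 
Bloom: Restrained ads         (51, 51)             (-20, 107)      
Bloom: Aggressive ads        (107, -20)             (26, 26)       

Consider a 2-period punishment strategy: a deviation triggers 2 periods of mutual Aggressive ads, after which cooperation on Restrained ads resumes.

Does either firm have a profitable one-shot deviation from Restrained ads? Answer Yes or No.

Yes

Comparing payoff streams over the 3 periods until play realigns: cooperate → 51(1+δ+…+δ^2); deviate → 107 + 26(δ+…+δ^2).
Cooperation is sustained iff (51−26)(δ+…+δ^2) ≥ 107−51.
δ+…+δ^2 = 1/4·(1−(1/4)^2)/(1−1/4) = 0.3125, and (107−51)/(51−26) = 2.2400.
0.3125 < 2.2400, so cooperation is not sustainable.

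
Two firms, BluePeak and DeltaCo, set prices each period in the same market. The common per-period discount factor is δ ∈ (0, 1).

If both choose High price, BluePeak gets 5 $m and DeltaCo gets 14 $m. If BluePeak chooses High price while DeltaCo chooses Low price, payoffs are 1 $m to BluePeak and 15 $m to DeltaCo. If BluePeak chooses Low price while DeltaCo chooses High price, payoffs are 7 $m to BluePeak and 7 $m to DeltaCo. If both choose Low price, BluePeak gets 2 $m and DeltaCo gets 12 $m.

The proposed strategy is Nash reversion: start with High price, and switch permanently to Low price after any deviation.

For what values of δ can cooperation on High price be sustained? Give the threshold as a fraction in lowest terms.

BluePeak: cooperation gives 5 each period; deviation gives 7 once then 2 forever.
  5/(1−δ) ≥ 7 + 2δ/(1−δ) ⇒ δ ≥ 2/5.
DeltaCo: cooperation gives 14 each period; deviation gives 15 once then 12 forever.
  δ ≥ 1/3.
Both must hold, so the binding constraint is BluePeak's: δ ≥ 2/5.

2/5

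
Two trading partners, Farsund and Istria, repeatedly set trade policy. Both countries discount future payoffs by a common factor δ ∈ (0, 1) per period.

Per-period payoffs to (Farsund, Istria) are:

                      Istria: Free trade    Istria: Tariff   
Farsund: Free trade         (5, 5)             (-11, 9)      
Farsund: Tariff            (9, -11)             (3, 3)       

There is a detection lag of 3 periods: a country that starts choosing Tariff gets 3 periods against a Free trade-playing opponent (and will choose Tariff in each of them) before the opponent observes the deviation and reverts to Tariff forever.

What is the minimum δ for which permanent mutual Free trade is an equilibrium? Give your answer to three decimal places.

A deviator earns 9 for 3 periods, then 3 forever; cooperating earns 5 forever. Multiplying the IC by (1−δ):
5 ≥ 9(1−δ^3) + 3δ^3, so 6·δ^3 ≥ 4 and δ^3 ≥ 2/3.
δ ≥ (2/3)^(1/3) ≈ 0.874.

0.874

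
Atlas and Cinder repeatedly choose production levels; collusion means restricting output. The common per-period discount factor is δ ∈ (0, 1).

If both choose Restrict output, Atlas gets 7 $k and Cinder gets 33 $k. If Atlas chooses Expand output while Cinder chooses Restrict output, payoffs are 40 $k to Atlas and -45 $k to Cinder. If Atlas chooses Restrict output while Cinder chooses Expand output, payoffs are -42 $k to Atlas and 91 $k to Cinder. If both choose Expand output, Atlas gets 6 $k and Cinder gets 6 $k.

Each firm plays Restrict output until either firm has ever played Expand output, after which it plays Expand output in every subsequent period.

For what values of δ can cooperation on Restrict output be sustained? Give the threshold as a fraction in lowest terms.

For Atlas: deviation gain 40−7 = 33, per-period punishment loss 7−6 = 1. IC gives δ ≥ 33/34.
For Cinder: gain 58, loss 27 per period, so δ ≥ 58/85.
The tighter constraint is Atlas's, so cooperation needs δ ≥ 33/34.

33/34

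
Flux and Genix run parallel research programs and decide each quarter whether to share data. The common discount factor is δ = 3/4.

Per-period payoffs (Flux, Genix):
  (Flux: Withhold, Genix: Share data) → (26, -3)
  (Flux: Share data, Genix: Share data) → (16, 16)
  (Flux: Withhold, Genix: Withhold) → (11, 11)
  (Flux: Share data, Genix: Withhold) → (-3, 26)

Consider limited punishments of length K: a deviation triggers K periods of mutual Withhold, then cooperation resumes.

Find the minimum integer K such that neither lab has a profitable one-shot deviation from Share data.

4

No profitable deviation requires (16−11)(δ+…+δ^K) ≥ 26−16, i.e. δ+…+δ^K ≥ 2 ≈ 2.0000.
With δ = 3/4, the partial sums are K=1: 0.7500, K=2: 1.3125, K=3: 1.7344, K=4: 2.0508.
K = 4 is the first length at which the sum reaches 2.0000.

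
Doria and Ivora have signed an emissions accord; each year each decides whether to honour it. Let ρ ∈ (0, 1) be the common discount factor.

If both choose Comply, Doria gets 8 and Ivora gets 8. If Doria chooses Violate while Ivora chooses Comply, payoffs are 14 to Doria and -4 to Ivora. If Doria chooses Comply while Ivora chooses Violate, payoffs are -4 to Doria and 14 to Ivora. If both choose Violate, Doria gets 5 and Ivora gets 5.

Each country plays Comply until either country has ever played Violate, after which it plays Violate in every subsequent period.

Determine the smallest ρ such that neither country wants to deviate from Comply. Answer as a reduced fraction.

2/3

8/(1−ρ) ≥ 14 + 5ρ/(1−ρ)
8 ≥ 14 − 9ρ
ρ ≥ 6/9 = 2/3.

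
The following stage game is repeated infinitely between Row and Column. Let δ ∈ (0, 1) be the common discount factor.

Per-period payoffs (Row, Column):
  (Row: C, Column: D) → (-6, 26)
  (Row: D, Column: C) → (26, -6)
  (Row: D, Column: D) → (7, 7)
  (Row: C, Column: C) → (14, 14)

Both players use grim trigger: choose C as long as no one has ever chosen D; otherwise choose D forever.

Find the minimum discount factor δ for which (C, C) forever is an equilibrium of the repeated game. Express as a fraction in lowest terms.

One-period gain from deviating is 26 − 14 = 12. The loss is 14 − 7 = 7 in every subsequent period, with present value 7·δ/(1−δ).
Deviation is unprofitable when 7·δ/(1−δ) ≥ 12, i.e. δ/(1−δ) ≥ 12/7.
Equivalently δ ≥ 12/(12+7) = 12/19.

12/19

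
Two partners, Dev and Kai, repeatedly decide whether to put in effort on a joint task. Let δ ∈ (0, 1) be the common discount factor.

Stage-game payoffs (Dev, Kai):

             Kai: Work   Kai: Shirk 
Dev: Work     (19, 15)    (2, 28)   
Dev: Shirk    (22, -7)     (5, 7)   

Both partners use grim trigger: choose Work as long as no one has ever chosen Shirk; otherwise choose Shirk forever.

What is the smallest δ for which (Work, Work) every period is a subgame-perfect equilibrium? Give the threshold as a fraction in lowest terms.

13/21

Dev's threshold: (22−19)/(22−5) = 3/17.
Kai's threshold: (28−15)/(28−7) = 13/21.
3/17 < 13/21, so Kai binds and δ* = 13/21.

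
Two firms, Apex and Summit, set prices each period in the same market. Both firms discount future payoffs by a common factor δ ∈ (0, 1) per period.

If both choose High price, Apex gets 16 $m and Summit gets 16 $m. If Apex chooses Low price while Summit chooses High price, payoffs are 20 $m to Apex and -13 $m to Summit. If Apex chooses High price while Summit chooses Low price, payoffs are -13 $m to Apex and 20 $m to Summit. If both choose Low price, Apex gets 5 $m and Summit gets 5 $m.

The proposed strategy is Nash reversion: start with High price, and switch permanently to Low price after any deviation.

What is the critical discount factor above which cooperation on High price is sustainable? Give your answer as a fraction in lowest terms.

Under grim trigger the critical discount factor is (T−C)/(T−P) with T = 20, C = 16, P = 5.
δ* = (20−16)/(20−5) = 4/15.

4/15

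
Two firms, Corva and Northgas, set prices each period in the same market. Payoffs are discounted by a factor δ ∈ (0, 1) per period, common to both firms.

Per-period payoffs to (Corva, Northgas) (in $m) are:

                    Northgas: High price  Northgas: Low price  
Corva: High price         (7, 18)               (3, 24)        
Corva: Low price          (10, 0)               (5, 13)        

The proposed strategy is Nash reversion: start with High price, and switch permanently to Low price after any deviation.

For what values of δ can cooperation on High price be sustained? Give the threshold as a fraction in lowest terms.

Corva's threshold: (10−7)/(10−5) = 3/5.
Northgas's threshold: (24−18)/(24−13) = 6/11.
3/5 > 6/11, so Corva binds and δ* = 3/5.

3/5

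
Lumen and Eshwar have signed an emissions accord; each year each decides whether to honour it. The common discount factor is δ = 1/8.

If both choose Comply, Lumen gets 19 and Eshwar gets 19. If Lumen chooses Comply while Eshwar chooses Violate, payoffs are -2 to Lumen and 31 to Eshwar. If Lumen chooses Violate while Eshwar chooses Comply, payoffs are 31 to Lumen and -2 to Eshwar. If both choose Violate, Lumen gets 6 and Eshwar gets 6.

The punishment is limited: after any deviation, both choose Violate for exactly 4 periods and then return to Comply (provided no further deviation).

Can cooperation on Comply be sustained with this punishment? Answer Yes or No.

A one-shot deviation gives 31 now, then 6 for 4 periods, then back to 19.
Gain from deviating: (31−19) today; loss: (19−6) in each of the next 4 periods.
No-deviation condition: (19−6)(δ+…+δ^4) ≥ 31−19, i.e. δ+…+δ^4 ≥ 12/13.
At δ = 1/8: δ+…+δ^4 = 0.1428 < 0.9231.
So cooperation is not sustainable.

No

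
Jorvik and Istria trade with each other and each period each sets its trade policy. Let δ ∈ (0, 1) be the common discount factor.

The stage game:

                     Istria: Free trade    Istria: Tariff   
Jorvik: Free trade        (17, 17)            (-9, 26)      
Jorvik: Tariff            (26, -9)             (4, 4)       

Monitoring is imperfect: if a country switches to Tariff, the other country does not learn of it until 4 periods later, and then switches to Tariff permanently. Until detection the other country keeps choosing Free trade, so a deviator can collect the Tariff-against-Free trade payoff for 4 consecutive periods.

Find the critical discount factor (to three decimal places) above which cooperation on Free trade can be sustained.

Deviating for the 4 undetected periods gains 26−17 = 9 per period over cooperation, then loses 17−4 = 13 per period forever once punishment starts.
Gain: 9(1 + δ + … + δ^3); loss: 13·δ^4/(1−δ).
No profitable deviation ⇔ 9(1−δ^4) ≤ 13·δ^4, i.e. δ^4 ≥ 9/(9+13) = 9/22.
Hence δ ≥ (9/22)^(1/4) ≈ 0.800.

0.800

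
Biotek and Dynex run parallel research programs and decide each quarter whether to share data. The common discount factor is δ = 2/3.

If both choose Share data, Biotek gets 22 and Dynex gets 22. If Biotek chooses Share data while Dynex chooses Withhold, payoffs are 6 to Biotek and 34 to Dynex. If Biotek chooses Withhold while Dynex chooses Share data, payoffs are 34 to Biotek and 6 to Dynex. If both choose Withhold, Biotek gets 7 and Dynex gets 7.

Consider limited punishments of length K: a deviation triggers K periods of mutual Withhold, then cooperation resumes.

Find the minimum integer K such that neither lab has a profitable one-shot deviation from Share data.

2

Need Σ_{k=1}^{K} δ^k ≥ (34−22)/(22−7) = 0.8000 at δ = 2/3.
At K = 1 the sum is 0.6667 < 0.8000; at K = 2 it is 1.1111 ≥ 0.8000.
So the minimum punishment length is K = 2.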